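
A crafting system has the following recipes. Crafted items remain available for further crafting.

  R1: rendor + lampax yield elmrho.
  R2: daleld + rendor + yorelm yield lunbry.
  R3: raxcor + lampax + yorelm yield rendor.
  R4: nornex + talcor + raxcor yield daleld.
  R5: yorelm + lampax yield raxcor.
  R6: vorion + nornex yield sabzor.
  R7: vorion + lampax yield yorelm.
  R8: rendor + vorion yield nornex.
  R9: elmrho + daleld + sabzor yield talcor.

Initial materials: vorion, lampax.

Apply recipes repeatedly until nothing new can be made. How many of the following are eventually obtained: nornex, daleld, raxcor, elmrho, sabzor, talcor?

4

vorion + lampax → yorelm (R7).
yorelm + lampax → raxcor (R5).
Using R3, raxcor, lampax, and yorelm make rendor.
rendor + lampax → elmrho (R1).
Using R8, rendor and vorion make nornex.
Using R6, vorion and nornex make sabzor.
nornex: reached.
daleld would need nornex, talcor, and raxcor (R4), but talcor is never obtained.
raxcor: reached.
elmrho: reached.
sabzor: reached.
talcor would need elmrho, daleld, and sabzor (R9), but daleld is never obtained.
Reached: nornex, raxcor, elmrho, and sabzor — 4 of the 6.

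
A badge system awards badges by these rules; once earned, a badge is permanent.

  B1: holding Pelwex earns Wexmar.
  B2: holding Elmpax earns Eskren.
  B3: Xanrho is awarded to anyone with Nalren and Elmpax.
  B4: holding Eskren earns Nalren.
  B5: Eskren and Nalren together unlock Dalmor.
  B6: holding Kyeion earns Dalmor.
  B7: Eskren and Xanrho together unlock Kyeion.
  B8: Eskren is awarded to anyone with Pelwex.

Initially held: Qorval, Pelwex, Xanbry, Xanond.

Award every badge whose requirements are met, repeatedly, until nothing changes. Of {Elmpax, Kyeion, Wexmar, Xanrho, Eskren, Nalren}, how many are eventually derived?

With Pelwex, Eskren is earned (B8).
With Pelwex, Wexmar is earned (B1).
With Eskren, Nalren is earned (B4).
No rule produces Elmpax, and it is not given.
Kyeion would need Eskren and Xanrho (B7), but Xanrho is never earned.
Wexmar: reached.
Xanrho would need Nalren and Elmpax (B3), but Elmpax is never earned.
Eskren: reached.
Nalren: reached.
Reached: Wexmar, Eskren, and Nalren — 3 of the 6.

3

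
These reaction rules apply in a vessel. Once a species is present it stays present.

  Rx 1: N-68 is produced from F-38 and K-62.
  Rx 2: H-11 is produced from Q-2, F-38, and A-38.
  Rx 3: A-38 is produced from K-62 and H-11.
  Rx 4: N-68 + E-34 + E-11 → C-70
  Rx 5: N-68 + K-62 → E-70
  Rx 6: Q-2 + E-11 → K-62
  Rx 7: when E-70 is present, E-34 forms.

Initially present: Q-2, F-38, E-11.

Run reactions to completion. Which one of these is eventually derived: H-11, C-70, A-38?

Q-2 and E-11 present → K-62 forms (Rx 6).
F-38 and K-62 present → N-68 forms (Rx 1).
N-68 and K-62 present → E-70 forms (Rx 5).
E-70 present → E-34 forms (Rx 7).
N-68, E-34, and E-11 present → C-70 forms (Rx 4).
H-11 would need Q-2, F-38, and A-38 (Rx 2), but A-38 never forms. A-38 would need K-62 and H-11 (Rx 3), but H-11 never forms.

C-70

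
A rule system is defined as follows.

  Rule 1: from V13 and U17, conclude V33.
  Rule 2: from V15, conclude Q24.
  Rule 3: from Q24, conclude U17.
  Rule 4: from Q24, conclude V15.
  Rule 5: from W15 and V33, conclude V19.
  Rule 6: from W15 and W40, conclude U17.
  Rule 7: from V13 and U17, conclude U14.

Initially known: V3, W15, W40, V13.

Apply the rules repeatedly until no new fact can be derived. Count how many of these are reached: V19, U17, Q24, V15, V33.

From W15 and W40, Rule 6 gives U17.
V13 and U17 hold, so V33 follows (Rule 1).
From W15 and V33, Rule 5 gives V19.
V19: reached.
U17: reached.
Q24 would need V15 (Rule 2), but V15 is never established.
V15 would need Q24 (Rule 4), but Q24 is never established.
V33: reached.
Reached: V19, U17, and V33 — 3 of the 5.

3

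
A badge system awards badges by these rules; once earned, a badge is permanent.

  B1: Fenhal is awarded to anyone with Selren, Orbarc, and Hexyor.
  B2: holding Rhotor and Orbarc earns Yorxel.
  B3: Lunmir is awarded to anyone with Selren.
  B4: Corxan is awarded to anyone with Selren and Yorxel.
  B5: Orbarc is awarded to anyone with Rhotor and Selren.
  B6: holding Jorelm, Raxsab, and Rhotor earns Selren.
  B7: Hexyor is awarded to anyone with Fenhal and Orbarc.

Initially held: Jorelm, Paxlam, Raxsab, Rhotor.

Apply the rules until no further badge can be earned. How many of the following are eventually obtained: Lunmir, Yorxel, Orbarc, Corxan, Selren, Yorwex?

With Jorelm, Raxsab, and Rhotor, Selren is earned (B6).
With Rhotor and Selren, Orbarc is earned (B5).
With Selren, Lunmir is earned (B3).
With Rhotor and Orbarc, Yorxel is earned (B2).
With Selren and Yorxel, Corxan is earned (B4).
Lunmir: reached.
Yorxel: reached.
Orbarc: reached.
Corxan: reached.
Selren: reached.
No rule produces Yorwex, and it is not given.
Reached: Lunmir, Yorxel, Orbarc, Corxan, and Selren — 5 of the 6.

5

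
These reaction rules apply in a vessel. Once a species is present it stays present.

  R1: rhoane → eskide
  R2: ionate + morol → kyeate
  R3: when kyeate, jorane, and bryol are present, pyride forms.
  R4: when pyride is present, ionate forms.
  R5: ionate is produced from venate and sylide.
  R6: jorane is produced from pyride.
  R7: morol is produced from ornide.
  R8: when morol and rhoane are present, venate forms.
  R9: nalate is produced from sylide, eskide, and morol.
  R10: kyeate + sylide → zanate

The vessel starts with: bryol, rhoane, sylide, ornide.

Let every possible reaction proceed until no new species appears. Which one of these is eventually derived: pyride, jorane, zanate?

zanate

ornide present → morol forms (R7).
morol and rhoane present → venate forms (R8).
venate and sylide present → ionate forms (R5).
ionate and morol present → kyeate forms (R2).
kyeate and sylide present → zanate forms (R10).
jorane would need pyride (R6), but pyride never forms. pyride would need kyeate, jorane, and bryol (R3), but jorane never forms.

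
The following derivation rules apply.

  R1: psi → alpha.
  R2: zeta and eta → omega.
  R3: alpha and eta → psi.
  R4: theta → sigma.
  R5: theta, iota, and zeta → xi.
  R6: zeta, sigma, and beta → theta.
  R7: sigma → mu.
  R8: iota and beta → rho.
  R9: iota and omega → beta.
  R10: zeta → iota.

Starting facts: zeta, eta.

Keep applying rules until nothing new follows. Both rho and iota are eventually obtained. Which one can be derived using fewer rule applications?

iota: zeta holds, so iota follows (R10). [1 rule application]
rho: zeta holds, so iota follows (R10). zeta and eta hold, so omega follows (R2). From iota and omega, R9 gives beta. From iota and beta, R8 gives rho. [4 rule applications]
iota needs fewer.

iota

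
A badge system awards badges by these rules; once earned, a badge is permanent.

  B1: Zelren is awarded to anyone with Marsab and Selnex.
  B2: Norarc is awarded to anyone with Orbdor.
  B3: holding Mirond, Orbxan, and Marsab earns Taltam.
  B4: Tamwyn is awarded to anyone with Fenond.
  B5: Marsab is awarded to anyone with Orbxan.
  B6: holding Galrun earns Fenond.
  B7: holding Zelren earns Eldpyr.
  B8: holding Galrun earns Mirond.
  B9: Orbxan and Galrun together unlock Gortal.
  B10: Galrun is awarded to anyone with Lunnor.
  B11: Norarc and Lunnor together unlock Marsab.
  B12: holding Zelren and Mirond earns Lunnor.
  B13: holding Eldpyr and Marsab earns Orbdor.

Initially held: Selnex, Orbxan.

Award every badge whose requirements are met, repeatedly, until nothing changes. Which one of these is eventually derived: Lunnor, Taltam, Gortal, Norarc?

Norarc

With Orbxan, Marsab is earned (B5).
With Marsab and Selnex, Zelren is earned (B1).
With Zelren, Eldpyr is earned (B7).
With Eldpyr and Marsab, Orbdor is earned (B13).
With Orbdor, Norarc is earned (B2).
Taltam would need Mirond, Orbxan, and Marsab (B3), but Mirond is never earned. Gortal would need Orbxan and Galrun (B9), but Galrun is never earned. Lunnor would need Zelren and Mirond (B12), but Mirond is never earned.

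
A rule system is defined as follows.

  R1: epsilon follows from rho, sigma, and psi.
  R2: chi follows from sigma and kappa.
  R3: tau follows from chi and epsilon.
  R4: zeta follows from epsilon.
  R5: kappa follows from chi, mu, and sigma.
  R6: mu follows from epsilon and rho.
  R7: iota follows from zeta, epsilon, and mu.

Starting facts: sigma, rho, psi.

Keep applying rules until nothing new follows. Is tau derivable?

tau would need chi and epsilon (R3), but chi is never established.

No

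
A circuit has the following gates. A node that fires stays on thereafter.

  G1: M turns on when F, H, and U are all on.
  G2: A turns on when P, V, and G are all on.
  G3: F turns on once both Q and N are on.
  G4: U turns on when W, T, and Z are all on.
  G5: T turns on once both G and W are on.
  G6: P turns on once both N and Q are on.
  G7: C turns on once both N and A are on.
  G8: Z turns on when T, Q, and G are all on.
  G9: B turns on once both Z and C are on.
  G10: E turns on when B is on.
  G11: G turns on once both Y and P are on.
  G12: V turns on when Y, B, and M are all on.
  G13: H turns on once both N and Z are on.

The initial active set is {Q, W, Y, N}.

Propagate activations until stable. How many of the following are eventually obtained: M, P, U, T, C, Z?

N and Q are on, so P turns on (G6).
G3: Q and N on → F on.
Y and P are on, so G turns on (G11).
G and W are on, so T turns on (G5).
G8: T, Q, and G on → Z on.
G4: W, T, and Z on → U on.
N and Z are on, so H turns on (G13).
G1: F, H, and U on → M on.
M: reached.
P: reached.
U: reached.
T: reached.
C would need N and A (G7), but A never turns on.
Z: reached.
Reached: M, P, U, T, and Z — 5 of the 6.

5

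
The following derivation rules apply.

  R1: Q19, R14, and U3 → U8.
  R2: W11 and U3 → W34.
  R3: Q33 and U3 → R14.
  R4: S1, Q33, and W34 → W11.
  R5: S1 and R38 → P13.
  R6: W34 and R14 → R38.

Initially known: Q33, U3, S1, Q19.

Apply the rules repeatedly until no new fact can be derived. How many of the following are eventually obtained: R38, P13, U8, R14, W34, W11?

2

From Q33 and U3, R3 gives R14.
From Q19, R14, and U3, R1 gives U8.
R38 would need W34 and R14 (R6), but W34 is never established.
P13 would need S1 and R38 (R5), but R38 is never established.
U8: reached.
R14: reached.
W34 would need W11 and U3 (R2), but W11 is never established.
W11 would need S1, Q33, and W34 (R4), but W34 is never established.
Reached: U8 and R14 — 2 of the 6.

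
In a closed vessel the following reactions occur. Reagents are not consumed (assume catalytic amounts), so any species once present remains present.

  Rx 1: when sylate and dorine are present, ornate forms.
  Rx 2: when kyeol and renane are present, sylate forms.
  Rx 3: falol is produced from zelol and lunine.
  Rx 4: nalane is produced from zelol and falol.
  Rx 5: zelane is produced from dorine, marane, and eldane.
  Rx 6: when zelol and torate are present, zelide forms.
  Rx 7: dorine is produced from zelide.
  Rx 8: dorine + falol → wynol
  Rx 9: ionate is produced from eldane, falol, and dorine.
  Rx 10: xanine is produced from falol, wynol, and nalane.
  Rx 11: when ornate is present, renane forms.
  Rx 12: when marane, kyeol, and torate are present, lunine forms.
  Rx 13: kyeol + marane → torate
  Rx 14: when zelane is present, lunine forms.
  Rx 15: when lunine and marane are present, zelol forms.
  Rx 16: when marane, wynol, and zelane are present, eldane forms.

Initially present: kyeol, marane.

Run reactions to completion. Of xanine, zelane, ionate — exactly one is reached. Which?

xanine

kyeol and marane present → torate forms (Rx 13).
marane, kyeol, and torate present → lunine forms (Rx 12).
lunine and marane present → zelol forms (Rx 15).
zelol and lunine present → falol forms (Rx 3).
zelol and torate present → zelide forms (Rx 6).
zelide present → dorine forms (Rx 7).
zelol and falol present → nalane forms (Rx 4).
dorine and falol present → wynol forms (Rx 8).
falol, wynol, and nalane present → xanine forms (Rx 10).
ionate would need eldane, falol, and dorine (Rx 9), but eldane never forms. zelane would need dorine, marane, and eldane (Rx 5), but eldane never forms.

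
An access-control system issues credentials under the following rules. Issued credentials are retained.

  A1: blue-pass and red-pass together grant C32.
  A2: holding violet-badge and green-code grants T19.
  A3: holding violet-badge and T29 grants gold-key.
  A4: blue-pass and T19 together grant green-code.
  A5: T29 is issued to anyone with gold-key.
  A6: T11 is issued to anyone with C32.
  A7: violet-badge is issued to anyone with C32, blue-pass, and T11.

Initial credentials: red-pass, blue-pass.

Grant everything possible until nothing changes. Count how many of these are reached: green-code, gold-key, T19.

0

green-code would need blue-pass and T19 (A4), but T19 is never granted.
gold-key would need violet-badge and T29 (A3), but T29 is never granted.
T19 would need violet-badge and green-code (A2), but green-code is never granted.
None of the 3 are reached.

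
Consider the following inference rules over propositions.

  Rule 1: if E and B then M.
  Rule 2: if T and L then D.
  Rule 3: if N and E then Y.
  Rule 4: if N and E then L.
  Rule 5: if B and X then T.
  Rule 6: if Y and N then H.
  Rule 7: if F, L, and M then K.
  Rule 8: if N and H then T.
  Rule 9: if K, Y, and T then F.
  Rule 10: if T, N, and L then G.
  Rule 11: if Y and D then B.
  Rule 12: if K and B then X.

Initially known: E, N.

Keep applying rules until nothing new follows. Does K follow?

K would need F, L, and M (Rule 7), but F is never established.

No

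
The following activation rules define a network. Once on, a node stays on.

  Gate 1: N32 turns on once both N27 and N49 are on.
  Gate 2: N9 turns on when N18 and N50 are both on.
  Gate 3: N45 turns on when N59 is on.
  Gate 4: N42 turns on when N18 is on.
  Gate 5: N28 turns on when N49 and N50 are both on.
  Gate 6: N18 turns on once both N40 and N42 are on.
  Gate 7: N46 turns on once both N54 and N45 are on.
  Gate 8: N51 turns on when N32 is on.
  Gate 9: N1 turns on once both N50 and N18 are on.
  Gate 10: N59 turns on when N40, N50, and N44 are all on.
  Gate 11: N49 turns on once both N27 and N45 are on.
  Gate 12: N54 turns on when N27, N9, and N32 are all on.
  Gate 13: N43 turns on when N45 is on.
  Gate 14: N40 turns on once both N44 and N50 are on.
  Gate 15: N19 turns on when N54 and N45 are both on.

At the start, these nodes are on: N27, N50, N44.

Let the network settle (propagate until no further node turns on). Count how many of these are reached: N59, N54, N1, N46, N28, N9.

Gate 14: N44 and N50 on → N40 on.
N40, N50, and N44 are on, so N59 turns on (Gate 10).
Gate 3: N59 on → N45 on.
Gate 11: N27 and N45 on → N49 on.
Gate 5: N49 and N50 on → N28 on.
N59: reached.
N54 would need N27, N9, and N32 (Gate 12), but N9 never turns on.
N1 would need N50 and N18 (Gate 9), but N18 never turns on.
N46 would need N54 and N45 (Gate 7), but N54 never turns on.
N28: reached.
N9 would need N18 and N50 (Gate 2), but N18 never turns on.
Reached: N59 and N28 — 2 of the 6.

2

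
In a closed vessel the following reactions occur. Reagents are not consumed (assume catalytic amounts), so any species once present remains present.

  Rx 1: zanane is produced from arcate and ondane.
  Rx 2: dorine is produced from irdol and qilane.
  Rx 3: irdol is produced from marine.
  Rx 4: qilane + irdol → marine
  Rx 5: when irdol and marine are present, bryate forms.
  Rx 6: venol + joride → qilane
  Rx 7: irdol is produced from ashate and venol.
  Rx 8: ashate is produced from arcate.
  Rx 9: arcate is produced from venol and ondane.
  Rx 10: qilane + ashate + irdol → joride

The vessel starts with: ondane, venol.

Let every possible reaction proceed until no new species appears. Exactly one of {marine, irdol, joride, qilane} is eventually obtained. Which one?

venol and ondane present → arcate forms (Rx 9).
arcate present → ashate forms (Rx 8).
ashate and venol present → irdol forms (Rx 7).
qilane would need venol and joride (Rx 6), but joride never forms. joride would need qilane, ashate, and irdol (Rx 10), but qilane never forms. marine would need qilane and irdol (Rx 4), but qilane never forms.

irdol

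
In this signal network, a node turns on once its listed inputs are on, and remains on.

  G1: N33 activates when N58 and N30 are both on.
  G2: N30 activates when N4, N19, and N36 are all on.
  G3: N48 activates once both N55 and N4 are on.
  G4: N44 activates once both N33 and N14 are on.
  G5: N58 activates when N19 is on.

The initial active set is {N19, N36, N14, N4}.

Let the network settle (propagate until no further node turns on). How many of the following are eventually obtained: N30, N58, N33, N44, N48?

G5: N19 on → N58 on.
G2: N4, N19, and N36 on → N30 on.
N58 and N30 are on, so N33 activates (G1).
N33 and N14 are on, so N44 activates (G4).
N30: reached.
N58: reached.
N33: reached.
N44: reached.
N48 would need N55 and N4 (G3), but N55 never turns on.
Reached: N30, N58, N33, and N44 — 4 of the 5.

4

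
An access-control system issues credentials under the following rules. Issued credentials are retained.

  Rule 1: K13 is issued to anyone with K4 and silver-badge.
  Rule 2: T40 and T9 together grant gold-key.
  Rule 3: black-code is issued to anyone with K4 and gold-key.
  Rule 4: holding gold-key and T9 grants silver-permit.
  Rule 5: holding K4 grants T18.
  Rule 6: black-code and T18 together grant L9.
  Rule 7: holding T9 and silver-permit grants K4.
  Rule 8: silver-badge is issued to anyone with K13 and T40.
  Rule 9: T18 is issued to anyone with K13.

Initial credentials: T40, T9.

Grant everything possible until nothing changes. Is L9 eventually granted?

Yes

Holding T40 and T9 grants gold-key (Rule 2).
Holding gold-key and T9 grants silver-permit (Rule 4).
Holding T9 and silver-permit grants K4 (Rule 7).
Holding K4 grants T18 (Rule 5).
Holding K4 and gold-key grants black-code (Rule 3).
Holding black-code and T18 grants L9 (Rule 6).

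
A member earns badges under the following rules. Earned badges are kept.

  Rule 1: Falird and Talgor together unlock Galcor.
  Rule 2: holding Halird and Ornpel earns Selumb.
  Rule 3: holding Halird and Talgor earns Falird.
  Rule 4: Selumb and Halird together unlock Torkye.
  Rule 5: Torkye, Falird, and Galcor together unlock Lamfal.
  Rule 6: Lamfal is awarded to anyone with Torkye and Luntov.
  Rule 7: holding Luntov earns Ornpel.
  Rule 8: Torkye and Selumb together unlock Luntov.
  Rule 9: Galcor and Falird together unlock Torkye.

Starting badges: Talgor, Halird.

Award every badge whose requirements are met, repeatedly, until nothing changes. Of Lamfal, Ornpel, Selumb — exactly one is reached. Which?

With Halird and Talgor, Falird is earned (Rule 3).
With Falird and Talgor, Galcor is earned (Rule 1).
With Galcor and Falird, Torkye is earned (Rule 9).
With Torkye, Falird, and Galcor, Lamfal is earned (Rule 5).
Selumb would need Halird and Ornpel (Rule 2), but Ornpel is never earned. Ornpel would need Luntov (Rule 7), but Luntov is never earned.

Lamfal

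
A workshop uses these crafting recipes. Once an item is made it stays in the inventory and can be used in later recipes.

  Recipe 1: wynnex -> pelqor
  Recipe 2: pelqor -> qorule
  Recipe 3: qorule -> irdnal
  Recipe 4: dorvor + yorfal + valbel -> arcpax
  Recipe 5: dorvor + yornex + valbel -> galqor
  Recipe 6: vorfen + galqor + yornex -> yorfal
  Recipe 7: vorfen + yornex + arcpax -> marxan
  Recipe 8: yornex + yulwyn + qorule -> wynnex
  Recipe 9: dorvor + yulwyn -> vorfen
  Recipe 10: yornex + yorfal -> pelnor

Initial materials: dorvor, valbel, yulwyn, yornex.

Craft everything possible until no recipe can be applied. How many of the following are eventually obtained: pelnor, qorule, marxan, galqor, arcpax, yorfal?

5

Using Recipe 5, dorvor, yornex, and valbel make galqor.
dorvor + yulwyn -> vorfen (Recipe 9).
vorfen + galqor + yornex -> yorfal (Recipe 6).
dorvor + yorfal + valbel -> arcpax (Recipe 4).
yornex + yorfal -> pelnor (Recipe 10).
vorfen + yornex + arcpax -> marxan (Recipe 7).
pelnor: reached.
qorule would need pelqor (Recipe 2), but pelqor is never obtained.
marxan: reached.
galqor: reached.
arcpax: reached.
yorfal: reached.
Reached: pelnor, marxan, galqor, arcpax, and yorfal — 5 of the 6.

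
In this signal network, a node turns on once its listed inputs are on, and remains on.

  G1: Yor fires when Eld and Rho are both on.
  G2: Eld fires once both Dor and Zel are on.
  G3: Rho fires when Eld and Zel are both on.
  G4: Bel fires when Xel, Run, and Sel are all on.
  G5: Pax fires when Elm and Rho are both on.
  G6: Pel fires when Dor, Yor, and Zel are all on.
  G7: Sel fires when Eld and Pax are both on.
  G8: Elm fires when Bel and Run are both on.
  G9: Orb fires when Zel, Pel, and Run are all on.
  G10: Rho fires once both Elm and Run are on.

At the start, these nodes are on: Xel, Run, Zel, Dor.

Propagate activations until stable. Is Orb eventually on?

Yes

G2: Dor and Zel on → Eld on.
G3: Eld and Zel on → Rho on.
G1: Eld and Rho on → Yor on.
G6: Dor, Yor, and Zel on → Pel on.
Zel, Pel, and Run are on, so Orb fires (G9).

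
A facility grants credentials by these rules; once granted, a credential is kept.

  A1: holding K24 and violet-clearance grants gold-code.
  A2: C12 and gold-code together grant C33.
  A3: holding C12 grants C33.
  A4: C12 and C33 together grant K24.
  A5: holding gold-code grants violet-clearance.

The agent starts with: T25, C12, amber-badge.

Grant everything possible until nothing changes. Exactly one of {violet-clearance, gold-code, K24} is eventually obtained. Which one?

K24

Holding C12 grants C33 (A3).
Holding C12 and C33 grants K24 (A4).
violet-clearance would need gold-code (A5), but gold-code is never granted. gold-code would need K24 and violet-clearance (A1), but violet-clearance is never granted.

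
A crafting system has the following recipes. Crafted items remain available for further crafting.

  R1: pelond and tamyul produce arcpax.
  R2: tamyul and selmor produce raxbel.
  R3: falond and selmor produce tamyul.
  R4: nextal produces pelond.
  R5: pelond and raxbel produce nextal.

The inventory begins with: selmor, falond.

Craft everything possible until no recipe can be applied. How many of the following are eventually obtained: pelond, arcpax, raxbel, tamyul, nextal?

2

Using R3, falond and selmor make tamyul.
tamyul and selmor → raxbel (R2).
pelond would need nextal (R4), but nextal is never obtained.
arcpax would need pelond and tamyul (R1), but pelond is never obtained.
raxbel: reached.
tamyul: reached.
nextal would need pelond and raxbel (R5), but pelond is never obtained.
Reached: raxbel and tamyul — 2 of the 5.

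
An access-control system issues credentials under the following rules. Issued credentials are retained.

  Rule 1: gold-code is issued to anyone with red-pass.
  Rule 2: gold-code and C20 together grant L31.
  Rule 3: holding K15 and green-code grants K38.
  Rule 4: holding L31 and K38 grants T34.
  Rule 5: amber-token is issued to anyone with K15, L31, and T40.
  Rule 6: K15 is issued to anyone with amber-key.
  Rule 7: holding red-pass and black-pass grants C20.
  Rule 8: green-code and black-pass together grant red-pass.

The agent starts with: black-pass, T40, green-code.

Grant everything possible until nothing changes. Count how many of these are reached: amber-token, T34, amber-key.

0

amber-token would need K15, L31, and T40 (Rule 5), but K15 is never granted.
T34 would need L31 and K38 (Rule 4), but K38 is never granted.
No rule produces amber-key, and it is not given.
None of the 3 are reached.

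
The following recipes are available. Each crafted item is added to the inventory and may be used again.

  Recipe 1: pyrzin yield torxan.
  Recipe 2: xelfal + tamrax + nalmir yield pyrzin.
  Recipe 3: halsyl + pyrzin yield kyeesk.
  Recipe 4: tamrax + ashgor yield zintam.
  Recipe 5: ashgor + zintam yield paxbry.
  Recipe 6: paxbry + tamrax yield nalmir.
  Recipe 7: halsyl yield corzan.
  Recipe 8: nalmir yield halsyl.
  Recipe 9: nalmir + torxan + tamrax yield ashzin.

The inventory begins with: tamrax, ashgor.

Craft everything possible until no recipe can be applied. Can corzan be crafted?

Yes

tamrax + ashgor → zintam (Recipe 4).
Using Recipe 5, ashgor and zintam make paxbry.
paxbry + tamrax → nalmir (Recipe 6).
nalmir → halsyl (Recipe 8).
halsyl → corzan (Recipe 7).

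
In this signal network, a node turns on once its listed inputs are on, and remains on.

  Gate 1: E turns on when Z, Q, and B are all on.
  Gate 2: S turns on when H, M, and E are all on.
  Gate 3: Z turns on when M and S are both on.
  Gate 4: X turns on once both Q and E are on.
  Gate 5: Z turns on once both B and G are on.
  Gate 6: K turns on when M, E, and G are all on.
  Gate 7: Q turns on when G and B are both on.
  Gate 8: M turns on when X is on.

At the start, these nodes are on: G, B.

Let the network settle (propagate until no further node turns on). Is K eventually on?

Gate 7: G and B on → Q on.
B and G are on, so Z turns on (Gate 5).
Z, Q, and B are on, so E turns on (Gate 1).
Gate 4: Q and E on → X on.
Gate 8: X on → M on.
Gate 6: M, E, and G on → K on.

Yes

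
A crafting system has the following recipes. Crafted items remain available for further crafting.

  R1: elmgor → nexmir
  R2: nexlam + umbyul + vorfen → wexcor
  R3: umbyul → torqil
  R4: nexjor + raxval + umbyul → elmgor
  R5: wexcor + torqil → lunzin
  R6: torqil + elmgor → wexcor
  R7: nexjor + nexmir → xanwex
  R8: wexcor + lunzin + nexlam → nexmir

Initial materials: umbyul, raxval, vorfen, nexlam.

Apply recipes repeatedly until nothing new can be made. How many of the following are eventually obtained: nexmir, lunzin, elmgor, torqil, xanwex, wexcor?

nexlam + umbyul + vorfen → wexcor (R2).
umbyul → torqil (R3).
Using R5, wexcor and torqil make lunzin.
Using R8, wexcor, lunzin, and nexlam make nexmir.
nexmir: reached.
lunzin: reached.
elmgor would need nexjor, raxval, and umbyul (R4), but nexjor is never obtained.
torqil: reached.
xanwex would need nexjor and nexmir (R7), but nexjor is never obtained.
wexcor: reached.
Reached: nexmir, lunzin, torqil, and wexcor — 4 of the 6.

4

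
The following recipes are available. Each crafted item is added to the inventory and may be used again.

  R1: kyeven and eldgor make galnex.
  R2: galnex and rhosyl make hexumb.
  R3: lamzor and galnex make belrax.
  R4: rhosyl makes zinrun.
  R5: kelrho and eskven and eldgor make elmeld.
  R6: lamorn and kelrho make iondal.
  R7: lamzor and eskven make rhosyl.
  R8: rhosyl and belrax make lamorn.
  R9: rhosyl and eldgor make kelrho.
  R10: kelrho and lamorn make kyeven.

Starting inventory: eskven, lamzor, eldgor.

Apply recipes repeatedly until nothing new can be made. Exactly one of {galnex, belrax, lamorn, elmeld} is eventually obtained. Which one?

elmeld

lamzor and eskven → rhosyl (R7).
rhosyl and eldgor → kelrho (R9).
kelrho and eskven and eldgor → elmeld (R5).
galnex would need kyeven and eldgor (R1), but kyeven is never obtained. lamorn would need rhosyl and belrax (R8), but belrax is never obtained. belrax would need lamzor and galnex (R3), but galnex is never obtained.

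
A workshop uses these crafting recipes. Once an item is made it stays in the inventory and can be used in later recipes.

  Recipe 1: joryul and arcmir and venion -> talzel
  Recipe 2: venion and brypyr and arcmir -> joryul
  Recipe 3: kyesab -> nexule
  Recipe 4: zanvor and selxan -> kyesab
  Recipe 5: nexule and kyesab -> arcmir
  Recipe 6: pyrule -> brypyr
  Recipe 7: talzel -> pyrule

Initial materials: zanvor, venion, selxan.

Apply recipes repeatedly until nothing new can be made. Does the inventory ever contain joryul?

No

joryul would need venion, brypyr, and arcmir (Recipe 2), but brypyr is never obtained.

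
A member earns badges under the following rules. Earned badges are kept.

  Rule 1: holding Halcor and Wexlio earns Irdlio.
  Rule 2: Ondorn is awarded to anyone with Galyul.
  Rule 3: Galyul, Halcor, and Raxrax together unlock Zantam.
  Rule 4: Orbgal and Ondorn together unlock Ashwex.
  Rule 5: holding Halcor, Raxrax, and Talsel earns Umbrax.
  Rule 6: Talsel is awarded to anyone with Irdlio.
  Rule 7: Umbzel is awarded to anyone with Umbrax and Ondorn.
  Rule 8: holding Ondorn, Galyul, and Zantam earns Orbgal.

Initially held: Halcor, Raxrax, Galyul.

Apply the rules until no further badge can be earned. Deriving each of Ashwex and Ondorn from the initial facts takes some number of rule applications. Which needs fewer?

Ondorn

Ondorn: With Galyul, Ondorn is earned (Rule 2). [1 rule application]
Ashwex: With Galyul, Halcor, and Raxrax, Zantam is earned (Rule 3). With Galyul, Ondorn is earned (Rule 2). With Ondorn, Galyul, and Zantam, Orbgal is earned (Rule 8). With Orbgal and Ondorn, Ashwex is earned (Rule 4). [4 rule applications]
Ondorn needs fewer.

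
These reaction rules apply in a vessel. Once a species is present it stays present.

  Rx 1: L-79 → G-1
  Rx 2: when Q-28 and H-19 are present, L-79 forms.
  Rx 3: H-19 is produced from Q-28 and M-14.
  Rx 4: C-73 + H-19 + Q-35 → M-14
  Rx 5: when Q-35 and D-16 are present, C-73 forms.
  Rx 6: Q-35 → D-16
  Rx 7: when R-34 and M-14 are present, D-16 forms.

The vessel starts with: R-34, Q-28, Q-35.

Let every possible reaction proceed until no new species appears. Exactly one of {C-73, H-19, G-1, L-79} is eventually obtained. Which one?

Q-35 present → D-16 forms (Rx 6).
Q-35 and D-16 present → C-73 forms (Rx 5).
H-19 would need Q-28 and M-14 (Rx 3), but M-14 never forms. G-1 would need L-79 (Rx 1), but L-79 never forms. L-79 would need Q-28 and H-19 (Rx 2), but H-19 never forms.

C-73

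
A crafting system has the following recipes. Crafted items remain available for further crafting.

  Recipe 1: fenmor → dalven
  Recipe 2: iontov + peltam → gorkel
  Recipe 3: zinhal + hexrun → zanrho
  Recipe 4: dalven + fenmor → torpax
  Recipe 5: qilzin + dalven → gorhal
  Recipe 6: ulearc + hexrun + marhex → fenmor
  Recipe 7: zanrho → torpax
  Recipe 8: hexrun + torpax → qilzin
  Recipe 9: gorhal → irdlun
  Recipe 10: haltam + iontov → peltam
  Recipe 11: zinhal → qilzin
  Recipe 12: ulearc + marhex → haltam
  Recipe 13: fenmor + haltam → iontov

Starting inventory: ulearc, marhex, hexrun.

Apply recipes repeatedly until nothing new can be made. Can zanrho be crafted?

zanrho would need zinhal and hexrun (Recipe 3), but zinhal is never obtained.

No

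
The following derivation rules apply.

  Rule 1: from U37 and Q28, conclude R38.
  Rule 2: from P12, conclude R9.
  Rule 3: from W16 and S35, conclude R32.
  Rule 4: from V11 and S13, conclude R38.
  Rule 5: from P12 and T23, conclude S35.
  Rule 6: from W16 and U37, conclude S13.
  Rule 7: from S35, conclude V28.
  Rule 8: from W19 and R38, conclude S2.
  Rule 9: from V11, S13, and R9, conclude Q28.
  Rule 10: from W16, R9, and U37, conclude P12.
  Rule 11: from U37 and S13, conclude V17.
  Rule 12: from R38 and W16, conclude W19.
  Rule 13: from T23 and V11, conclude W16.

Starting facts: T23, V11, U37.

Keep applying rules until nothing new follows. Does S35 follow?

No

S35 would need P12 and T23 (Rule 5), but P12 is never established.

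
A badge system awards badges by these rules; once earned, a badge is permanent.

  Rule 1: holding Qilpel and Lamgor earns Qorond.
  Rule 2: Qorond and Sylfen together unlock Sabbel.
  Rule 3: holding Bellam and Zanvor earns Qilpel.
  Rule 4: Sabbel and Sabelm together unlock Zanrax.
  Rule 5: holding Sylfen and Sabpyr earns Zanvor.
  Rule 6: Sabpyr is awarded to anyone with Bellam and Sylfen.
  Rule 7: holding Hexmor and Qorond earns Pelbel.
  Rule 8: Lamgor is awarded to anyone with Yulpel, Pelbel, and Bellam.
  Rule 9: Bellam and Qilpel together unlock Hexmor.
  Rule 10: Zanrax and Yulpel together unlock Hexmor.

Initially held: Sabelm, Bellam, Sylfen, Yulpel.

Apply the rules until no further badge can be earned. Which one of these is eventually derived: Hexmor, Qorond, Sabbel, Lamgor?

Hexmor

With Bellam and Sylfen, Sabpyr is earned (Rule 6).
With Sylfen and Sabpyr, Zanvor is earned (Rule 5).
With Bellam and Zanvor, Qilpel is earned (Rule 3).
With Bellam and Qilpel, Hexmor is earned (Rule 9).
Qorond would need Qilpel and Lamgor (Rule 1), but Lamgor is never earned. Sabbel would need Qorond and Sylfen (Rule 2), but Qorond is never earned. Lamgor would need Yulpel, Pelbel, and Bellam (Rule 8), but Pelbel is never earned.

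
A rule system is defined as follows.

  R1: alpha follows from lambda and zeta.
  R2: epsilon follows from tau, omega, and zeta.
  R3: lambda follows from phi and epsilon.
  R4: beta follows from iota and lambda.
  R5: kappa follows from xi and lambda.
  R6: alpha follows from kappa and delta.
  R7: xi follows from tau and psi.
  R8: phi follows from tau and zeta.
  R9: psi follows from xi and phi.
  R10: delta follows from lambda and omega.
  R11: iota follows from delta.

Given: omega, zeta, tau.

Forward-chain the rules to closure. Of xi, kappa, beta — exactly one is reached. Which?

tau, omega, and zeta hold, so epsilon follows (R2).
From tau and zeta, R8 gives phi.
phi and epsilon hold, so lambda follows (R3).
From lambda and omega, R10 gives delta.
delta holds, so iota follows (R11).
iota and lambda hold, so beta follows (R4).
xi would need tau and psi (R7), but psi is never established. kappa would need xi and lambda (R5), but xi is never established.

beta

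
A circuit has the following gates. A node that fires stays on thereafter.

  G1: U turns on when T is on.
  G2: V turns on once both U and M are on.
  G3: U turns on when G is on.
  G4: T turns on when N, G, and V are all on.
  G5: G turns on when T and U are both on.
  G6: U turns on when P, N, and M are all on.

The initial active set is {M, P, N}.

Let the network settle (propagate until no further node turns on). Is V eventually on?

Yes

P, N, and M are on, so U turns on (G6).
G2: U and M on → V on.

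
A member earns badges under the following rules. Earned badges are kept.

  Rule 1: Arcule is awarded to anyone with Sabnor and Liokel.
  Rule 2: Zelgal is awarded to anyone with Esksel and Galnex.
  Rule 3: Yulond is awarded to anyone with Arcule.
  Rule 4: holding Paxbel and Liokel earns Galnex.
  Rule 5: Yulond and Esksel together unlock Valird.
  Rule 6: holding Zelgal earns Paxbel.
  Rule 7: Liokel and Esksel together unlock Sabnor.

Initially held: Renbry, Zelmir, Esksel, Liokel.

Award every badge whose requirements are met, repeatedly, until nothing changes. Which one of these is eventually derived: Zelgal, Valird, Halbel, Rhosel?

With Liokel and Esksel, Sabnor is earned (Rule 7).
With Sabnor and Liokel, Arcule is earned (Rule 1).
With Arcule, Yulond is earned (Rule 3).
With Yulond and Esksel, Valird is earned (Rule 5).
No rule produces Rhosel, and it is not given. No rule produces Halbel, and it is not given. Zelgal would need Esksel and Galnex (Rule 2), but Galnex is never earned.

Valird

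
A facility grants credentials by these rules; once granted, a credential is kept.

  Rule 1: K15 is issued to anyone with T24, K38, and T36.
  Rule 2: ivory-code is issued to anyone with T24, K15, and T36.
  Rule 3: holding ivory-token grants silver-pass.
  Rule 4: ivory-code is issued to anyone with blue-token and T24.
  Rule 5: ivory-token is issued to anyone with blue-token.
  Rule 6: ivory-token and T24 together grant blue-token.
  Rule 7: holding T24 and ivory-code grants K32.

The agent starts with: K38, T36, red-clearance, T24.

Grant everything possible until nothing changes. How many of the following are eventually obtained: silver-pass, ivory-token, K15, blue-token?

1

Holding T24, K38, and T36 grants K15 (Rule 1).
silver-pass would need ivory-token (Rule 3), but ivory-token is never granted.
ivory-token would need blue-token (Rule 5), but blue-token is never granted.
K15: reached.
blue-token would need ivory-token and T24 (Rule 6), but ivory-token is never granted.
Reached: K15 — 1 of the 4.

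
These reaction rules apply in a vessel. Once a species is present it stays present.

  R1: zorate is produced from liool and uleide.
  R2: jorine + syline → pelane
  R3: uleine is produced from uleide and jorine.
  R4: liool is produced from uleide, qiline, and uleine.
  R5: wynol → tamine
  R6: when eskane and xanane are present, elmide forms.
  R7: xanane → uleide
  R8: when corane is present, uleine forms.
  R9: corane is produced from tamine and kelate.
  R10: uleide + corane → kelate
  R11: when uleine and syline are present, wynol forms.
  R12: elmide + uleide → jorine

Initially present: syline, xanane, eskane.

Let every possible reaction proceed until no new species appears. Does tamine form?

Yes

eskane and xanane present → elmide forms (R6).
xanane present → uleide forms (R7).
elmide and uleide present → jorine forms (R12).
uleide and jorine present → uleine forms (R3).
uleine and syline present → wynol forms (R11).
wynol present → tamine forms (R5).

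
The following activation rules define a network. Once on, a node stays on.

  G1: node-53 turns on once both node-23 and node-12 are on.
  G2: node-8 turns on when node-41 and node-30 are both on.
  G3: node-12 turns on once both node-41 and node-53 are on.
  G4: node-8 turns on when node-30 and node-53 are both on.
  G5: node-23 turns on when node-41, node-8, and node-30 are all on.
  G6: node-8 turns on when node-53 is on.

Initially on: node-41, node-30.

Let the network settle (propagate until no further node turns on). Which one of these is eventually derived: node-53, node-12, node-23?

node-41 and node-30 are on, so node-8 turns on (G2).
node-41, node-8, and node-30 are on, so node-23 turns on (G5).
node-53 would need node-23 and node-12 (G1), but node-12 never turns on. node-12 would need node-41 and node-53 (G3), but node-53 never turns on.

node-23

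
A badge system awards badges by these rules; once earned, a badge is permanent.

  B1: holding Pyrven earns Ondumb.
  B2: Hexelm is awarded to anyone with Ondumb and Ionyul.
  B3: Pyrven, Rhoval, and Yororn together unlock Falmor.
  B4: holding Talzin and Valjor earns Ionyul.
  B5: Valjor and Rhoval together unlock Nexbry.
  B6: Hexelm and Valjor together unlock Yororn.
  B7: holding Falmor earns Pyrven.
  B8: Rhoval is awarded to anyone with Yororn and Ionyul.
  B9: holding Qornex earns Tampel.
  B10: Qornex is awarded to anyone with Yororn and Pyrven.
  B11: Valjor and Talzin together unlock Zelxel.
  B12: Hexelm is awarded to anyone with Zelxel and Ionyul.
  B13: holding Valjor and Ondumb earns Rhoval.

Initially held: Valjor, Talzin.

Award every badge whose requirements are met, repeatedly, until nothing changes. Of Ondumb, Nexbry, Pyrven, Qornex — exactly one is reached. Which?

With Valjor and Talzin, Zelxel is earned (B11).
With Talzin and Valjor, Ionyul is earned (B4).
With Zelxel and Ionyul, Hexelm is earned (B12).
With Hexelm and Valjor, Yororn is earned (B6).
With Yororn and Ionyul, Rhoval is earned (B8).
With Valjor and Rhoval, Nexbry is earned (B5).
Ondumb would need Pyrven (B1), but Pyrven is never earned. Qornex would need Yororn and Pyrven (B10), but Pyrven is never earned. Pyrven would need Falmor (B7), but Falmor is never earned.

Nexbry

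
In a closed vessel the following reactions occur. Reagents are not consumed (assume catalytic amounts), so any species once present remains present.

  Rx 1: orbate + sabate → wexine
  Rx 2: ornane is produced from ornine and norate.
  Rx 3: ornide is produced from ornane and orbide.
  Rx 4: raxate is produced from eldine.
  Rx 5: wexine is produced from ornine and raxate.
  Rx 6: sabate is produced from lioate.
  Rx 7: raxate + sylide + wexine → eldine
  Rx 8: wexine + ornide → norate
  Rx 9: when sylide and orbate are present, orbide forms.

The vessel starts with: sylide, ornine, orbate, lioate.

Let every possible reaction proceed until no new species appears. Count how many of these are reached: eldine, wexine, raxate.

1

lioate present → sabate forms (Rx 6).
orbate and sabate present → wexine forms (Rx 1).
eldine would need raxate, sylide, and wexine (Rx 7), but raxate never forms.
wexine: reached.
raxate would need eldine (Rx 4), but eldine never forms.
Reached: wexine — 1 of the 3.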